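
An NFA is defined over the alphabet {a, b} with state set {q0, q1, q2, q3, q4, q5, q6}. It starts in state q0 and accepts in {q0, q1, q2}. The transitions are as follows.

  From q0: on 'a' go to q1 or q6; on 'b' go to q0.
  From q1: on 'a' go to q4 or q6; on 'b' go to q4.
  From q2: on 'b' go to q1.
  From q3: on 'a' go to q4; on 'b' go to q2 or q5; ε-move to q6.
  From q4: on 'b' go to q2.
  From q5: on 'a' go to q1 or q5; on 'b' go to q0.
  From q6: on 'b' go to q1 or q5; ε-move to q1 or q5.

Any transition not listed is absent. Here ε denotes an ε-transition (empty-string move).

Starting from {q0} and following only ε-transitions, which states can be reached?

Begin with {q0}.
No ε-moves leave this set, so the closure equals the set itself.

{q0}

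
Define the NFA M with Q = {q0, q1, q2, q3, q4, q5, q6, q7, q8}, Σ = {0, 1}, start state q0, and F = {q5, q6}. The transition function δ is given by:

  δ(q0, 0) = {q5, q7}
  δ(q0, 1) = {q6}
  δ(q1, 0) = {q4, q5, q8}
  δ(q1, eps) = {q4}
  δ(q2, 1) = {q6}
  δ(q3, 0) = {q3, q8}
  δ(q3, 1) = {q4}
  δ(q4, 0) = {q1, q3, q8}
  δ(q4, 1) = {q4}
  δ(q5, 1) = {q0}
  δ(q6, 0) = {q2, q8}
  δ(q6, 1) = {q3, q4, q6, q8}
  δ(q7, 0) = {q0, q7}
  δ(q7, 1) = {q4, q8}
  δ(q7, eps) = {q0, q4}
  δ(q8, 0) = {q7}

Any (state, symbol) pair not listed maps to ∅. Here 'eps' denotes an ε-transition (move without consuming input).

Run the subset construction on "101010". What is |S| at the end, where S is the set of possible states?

Start in {q0}.
Read '1': {q0} → {q6}.
Read '0': {q6} → {q2, q8}.
Read '1': {q2, q8} → {q6}.
Read '0': {q6} → {q2, q8}.
Read '1': {q2, q8} → {q6}.
Read '0': {q6} → {q2, q8}.
That set has 2 states.

2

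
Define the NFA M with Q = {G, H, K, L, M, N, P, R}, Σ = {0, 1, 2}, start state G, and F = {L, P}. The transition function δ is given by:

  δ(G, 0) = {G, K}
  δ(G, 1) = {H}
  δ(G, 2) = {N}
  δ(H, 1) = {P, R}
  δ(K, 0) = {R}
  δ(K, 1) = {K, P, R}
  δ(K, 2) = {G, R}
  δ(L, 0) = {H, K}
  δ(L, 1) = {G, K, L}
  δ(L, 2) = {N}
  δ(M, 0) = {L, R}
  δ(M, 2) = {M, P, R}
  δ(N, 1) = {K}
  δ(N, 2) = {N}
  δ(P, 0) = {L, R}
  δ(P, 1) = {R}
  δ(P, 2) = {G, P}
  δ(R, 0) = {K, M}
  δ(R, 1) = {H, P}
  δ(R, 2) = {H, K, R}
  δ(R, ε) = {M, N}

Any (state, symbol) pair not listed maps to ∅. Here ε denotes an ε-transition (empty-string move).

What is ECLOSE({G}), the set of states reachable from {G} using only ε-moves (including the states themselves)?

{G}

Begin with {G}.
No ε-moves leave this set, so the closure equals the set itself.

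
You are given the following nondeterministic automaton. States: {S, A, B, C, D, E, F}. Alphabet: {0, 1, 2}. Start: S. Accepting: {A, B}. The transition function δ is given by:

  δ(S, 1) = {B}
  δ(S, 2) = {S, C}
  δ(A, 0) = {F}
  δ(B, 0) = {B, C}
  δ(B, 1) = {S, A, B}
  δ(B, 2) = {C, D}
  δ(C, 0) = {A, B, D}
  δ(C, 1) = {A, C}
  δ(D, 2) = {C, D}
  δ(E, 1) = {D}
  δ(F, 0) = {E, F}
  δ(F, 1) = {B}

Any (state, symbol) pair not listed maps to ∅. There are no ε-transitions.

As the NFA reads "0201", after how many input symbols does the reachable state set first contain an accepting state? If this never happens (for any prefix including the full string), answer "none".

Start in {S}.
Read '0': S→∅; now ∅.
The set is empty and remains empty for the remaining 3 symbols.
No reachable set along the way intersects F.

none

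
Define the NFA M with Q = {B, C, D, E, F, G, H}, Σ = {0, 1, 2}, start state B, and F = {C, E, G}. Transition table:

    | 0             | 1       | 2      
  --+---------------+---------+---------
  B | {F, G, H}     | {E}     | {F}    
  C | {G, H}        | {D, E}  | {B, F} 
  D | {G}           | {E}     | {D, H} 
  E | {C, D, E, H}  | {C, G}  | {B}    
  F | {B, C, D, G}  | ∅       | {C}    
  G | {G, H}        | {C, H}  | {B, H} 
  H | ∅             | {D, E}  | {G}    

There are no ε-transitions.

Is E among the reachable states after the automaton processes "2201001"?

Yes

Start in {B}.
Read '2': B→{F}; now {F}.
Read '2': F→{C}; now {C}.
Read '0': C→{G, H}; now {G, H}.
Read '1': G→{C, H}, H→{D, E}; now {C, D, E, H}.
Read '0': C→{G, H}, D→{G}, E→{C, D, E, H}, H→∅; now {C, D, E, G, H}.
Read '0': C→{G, H}, D→{G}, E→{C, D, E, H}, G→{G, H}, H→∅; now {C, D, E, G, H}.
Read '1': C→{D, E}, D→{E}, E→{C, G}, G→{C, H}, H→{D, E}; now {C, D, E, G, H}.
State E is in {C, D, E, G, H}.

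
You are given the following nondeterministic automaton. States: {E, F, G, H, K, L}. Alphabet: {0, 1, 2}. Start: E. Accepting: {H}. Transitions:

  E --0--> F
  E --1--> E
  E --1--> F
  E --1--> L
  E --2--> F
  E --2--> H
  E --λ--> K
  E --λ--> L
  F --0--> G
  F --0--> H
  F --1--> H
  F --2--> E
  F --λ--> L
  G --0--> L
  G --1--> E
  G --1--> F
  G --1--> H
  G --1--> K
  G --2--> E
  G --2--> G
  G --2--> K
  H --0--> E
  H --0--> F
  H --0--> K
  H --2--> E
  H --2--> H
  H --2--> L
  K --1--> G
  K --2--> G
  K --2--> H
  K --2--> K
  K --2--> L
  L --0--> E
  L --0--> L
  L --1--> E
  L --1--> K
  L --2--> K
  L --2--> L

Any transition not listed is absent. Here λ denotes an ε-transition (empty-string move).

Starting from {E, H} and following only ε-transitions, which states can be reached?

{E, H, K, L}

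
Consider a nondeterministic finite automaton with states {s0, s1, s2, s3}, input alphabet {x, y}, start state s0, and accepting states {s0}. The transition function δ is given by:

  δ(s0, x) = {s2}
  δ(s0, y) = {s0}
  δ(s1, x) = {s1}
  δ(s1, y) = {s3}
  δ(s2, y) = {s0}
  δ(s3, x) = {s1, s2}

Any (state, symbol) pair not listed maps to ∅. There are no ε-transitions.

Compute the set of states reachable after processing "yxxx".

∅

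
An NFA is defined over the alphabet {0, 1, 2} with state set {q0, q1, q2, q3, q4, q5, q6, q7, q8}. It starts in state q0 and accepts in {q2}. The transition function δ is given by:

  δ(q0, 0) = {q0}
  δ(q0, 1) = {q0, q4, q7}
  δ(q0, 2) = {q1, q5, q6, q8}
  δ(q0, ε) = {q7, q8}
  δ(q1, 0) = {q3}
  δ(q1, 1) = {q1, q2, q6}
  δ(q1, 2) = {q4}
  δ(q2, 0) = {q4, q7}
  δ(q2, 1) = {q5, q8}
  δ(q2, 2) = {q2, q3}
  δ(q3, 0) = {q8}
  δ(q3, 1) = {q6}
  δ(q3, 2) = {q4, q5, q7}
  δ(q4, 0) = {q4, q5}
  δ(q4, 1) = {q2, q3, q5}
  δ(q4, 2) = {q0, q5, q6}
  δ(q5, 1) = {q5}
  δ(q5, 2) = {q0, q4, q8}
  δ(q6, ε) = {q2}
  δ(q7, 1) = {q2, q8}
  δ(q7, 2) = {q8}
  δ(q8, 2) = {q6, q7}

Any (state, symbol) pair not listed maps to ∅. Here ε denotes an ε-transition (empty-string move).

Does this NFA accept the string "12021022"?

Start: ε-closure({q0}) = {q0, q7, q8}.
Read '1': q0→{q0, q4, q7}, q7→{q2, q8}, q8→∅; now {q0, q2, q4, q7, q8}.
Read '2': q0→{q1, q5, q6, q8}, q2→{q2, q3}, q4→{q0, q5, q6}, q7→{q8}, q8→{q6, q7}; now {q0, q1, q2, q3, q5, q6, q7, q8}.
Read '0': q0→{q0}, q1→{q3}, q2→{q4, q7}, q3→{q8}, q5→∅, q6→∅, q7→∅, q8→∅; now {q0, q3, q4, q7, q8}.
Read '2': q0→{q1, q5, q6, q8}, q3→{q4, q5, q7}, q4→{q0, q5, q6}, q7→{q8}, q8→{q6, q7}; union {q0, q1, q4, q5, q6, q7, q8}; ε-closure = {q0, q1, q2, q4, q5, q6, q7, q8}.
Read '1': q0→{q0, q4, q7}, q1→{q1, q2, q6}, q2→{q5, q8}, q4→{q2, q3, q5}, q5→{q5}, q6→∅, q7→{q2, q8}, q8→∅; now {q0, q1, q2, q3, q4, q5, q6, q7, q8}.
Read '0': q0→{q0}, q1→{q3}, q2→{q4, q7}, q3→{q8}, q4→{q4, q5}, q5→∅, q6→∅, q7→∅, q8→∅; now {q0, q3, q4, q5, q7, q8}.
Read '2': q0→{q1, q5, q6, q8}, q3→{q4, q5, q7}, q4→{q0, q5, q6}, q5→{q0, q4, q8}, q7→{q8}, q8→{q6, q7}; union {q0, q1, q4, q5, q6, q7, q8}; ε-closure = {q0, q1, q2, q4, q5, q6, q7, q8}.
Read '2': q0→{q1, q5, q6, q8}, q1→{q4}, q2→{q2, q3}, q4→{q0, q5, q6}, q5→{q0, q4, q8}, q6→∅, q7→{q8}, q8→{q6, q7}; now {q0, q1, q2, q3, q4, q5, q6, q7, q8}.
The final set {q0, q1, q2, q3, q4, q5, q6, q7, q8} contains the accepting state q2.

Yes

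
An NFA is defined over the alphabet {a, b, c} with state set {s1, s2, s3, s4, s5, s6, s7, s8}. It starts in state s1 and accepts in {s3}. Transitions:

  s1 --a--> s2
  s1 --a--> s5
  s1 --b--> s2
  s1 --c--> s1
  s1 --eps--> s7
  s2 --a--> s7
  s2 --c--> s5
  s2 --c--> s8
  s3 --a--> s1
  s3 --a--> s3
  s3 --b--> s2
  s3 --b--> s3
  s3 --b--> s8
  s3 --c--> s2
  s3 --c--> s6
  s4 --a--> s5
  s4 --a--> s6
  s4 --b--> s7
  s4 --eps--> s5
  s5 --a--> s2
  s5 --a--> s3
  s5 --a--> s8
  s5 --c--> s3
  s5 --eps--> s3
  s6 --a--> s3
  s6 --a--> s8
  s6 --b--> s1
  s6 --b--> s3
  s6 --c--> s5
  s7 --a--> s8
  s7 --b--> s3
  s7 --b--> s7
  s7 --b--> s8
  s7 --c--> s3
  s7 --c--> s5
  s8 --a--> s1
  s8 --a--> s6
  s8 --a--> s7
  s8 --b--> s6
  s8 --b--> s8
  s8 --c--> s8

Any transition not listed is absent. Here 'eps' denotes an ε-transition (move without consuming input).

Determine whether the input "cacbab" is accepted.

Yes

Start: ε-closure({s1}) = {s1, s7}.
Read 'c': {s1, s7} → {s1, s3, s5, s7}.
Read 'a': {s1, s3, s5, s7} → {s1, s2, s3, s5, s7, s8}.
Read 'c': {s1, s2, s3, s5, s7, s8} → {s1, s2, s3, s5, s6, s7, s8}.
Read 'b': {s1, s2, s3, s5, s6, s7, s8} → {s1, s2, s3, s6, s7, s8}.
Read 'a': {s1, s2, s3, s6, s7, s8} → {s1, s2, s3, s5, s6, s7, s8}.
Read 'b': {s1, s2, s3, s5, s6, s7, s8} → {s1, s2, s3, s6, s7, s8}.
The final set {s1, s2, s3, s6, s7, s8} contains the accepting state s3.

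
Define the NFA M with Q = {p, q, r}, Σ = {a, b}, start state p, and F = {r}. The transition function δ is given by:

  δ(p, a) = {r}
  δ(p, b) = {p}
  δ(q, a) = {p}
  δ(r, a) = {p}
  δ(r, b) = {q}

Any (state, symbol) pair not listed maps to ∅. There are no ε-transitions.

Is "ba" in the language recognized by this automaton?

Start in {p}.
Read 'b': p→{p}; now {p}.
Read 'a': p→{r}; now {r}.
The final set {r} contains the accepting state r.

Yes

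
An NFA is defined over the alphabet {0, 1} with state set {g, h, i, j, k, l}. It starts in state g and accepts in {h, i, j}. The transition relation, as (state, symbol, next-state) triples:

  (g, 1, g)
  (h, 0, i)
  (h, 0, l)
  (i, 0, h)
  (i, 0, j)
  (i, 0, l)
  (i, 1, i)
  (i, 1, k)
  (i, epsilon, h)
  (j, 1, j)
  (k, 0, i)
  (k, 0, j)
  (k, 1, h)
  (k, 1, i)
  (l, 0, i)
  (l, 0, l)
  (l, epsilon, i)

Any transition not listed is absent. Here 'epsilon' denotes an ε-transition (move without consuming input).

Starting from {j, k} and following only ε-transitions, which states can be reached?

{j, k}

Begin with {j, k}.
No ε-moves leave this set, so the closure equals the set itself.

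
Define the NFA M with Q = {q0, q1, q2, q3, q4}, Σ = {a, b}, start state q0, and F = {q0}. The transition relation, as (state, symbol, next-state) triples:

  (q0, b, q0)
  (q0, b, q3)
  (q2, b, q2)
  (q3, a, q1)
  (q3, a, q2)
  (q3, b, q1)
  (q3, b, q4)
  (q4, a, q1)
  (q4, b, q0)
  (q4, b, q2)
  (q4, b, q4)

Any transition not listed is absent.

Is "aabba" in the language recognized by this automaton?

Start in {q0}.
Read 'a': q0→∅; now ∅.
The set is empty and remains empty for the remaining 4 symbols.
The final set ∅ contains no accepting state.

No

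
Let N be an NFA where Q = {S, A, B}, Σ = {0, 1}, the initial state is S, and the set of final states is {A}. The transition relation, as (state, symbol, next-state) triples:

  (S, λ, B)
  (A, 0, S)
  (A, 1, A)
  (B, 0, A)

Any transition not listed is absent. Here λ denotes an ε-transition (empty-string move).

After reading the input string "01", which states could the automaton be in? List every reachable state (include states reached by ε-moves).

{A}

Start: ε-closure({S}) = {S, B}.
Read '0': S→∅, B→{A}; now {A}.
Read '1': A→{A}; now {A}.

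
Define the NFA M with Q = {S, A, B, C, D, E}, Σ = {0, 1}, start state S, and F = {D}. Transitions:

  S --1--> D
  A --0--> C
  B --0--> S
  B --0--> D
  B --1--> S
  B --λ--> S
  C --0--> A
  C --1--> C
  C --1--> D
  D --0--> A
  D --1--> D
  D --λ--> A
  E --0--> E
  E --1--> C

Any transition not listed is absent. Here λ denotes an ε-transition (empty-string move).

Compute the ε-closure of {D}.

{A, D}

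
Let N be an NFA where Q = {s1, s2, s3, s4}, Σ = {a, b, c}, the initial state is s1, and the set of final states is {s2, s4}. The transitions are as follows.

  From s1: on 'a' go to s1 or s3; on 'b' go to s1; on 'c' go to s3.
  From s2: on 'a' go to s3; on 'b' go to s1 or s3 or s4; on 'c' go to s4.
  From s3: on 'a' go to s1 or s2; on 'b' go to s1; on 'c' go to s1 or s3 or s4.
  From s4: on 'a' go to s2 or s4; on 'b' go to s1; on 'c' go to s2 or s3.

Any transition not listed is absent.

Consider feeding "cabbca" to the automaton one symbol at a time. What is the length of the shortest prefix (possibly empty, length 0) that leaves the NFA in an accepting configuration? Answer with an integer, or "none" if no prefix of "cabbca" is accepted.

2

Start in {s1}.
Read 'c': s1→{s3}; now {s3}.
Read 'a': s3→{s1, s2}; now {s1, s2}.
None of the earlier sets intersect F, but {s1, s2} does.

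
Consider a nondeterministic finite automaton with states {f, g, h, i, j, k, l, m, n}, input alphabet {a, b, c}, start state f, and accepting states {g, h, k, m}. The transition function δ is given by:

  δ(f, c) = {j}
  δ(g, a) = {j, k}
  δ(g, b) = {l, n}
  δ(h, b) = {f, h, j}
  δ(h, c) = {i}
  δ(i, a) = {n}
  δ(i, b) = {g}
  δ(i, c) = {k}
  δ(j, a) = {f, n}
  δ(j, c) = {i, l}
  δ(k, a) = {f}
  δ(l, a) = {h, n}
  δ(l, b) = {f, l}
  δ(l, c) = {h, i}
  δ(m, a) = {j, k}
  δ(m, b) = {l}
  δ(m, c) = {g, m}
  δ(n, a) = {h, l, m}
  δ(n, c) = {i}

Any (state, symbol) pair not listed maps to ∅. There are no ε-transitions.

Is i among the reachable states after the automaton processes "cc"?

Yes

Start in {f}.
Read 'c': f→{j}; now {j}.
Read 'c': j→{i, l}; now {i, l}.
State i is in {i, l}.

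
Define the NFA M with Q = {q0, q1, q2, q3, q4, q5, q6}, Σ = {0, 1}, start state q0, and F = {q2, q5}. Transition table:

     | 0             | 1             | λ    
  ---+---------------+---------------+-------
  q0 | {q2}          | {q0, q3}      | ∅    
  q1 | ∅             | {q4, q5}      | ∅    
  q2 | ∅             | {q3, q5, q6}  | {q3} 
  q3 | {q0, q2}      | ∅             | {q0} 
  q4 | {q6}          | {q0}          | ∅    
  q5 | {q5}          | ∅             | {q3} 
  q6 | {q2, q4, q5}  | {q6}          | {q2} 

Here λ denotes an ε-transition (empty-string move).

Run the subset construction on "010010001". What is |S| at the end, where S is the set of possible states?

Start in {q0}.
Read '0': {q0} → {q0, q2, q3}.
Read '1': {q0, q2, q3} → {q0, q2, q3, q5, q6}.
Read '0': {q0, q2, q3, q5, q6} → {q0, q2, q3, q4, q5}.
Read '0': {q0, q2, q3, q4, q5} → {q0, q2, q3, q5, q6}.
Read '1': {q0, q2, q3, q5, q6} → {q0, q2, q3, q5, q6}.
Read '0': {q0, q2, q3, q5, q6} → {q0, q2, q3, q4, q5}.
Read '0': {q0, q2, q3, q4, q5} → {q0, q2, q3, q5, q6}.
Read '0': {q0, q2, q3, q5, q6} → {q0, q2, q3, q4, q5}.
Read '1': {q0, q2, q3, q4, q5} → {q0, q2, q3, q5, q6}.
That set has 5 states.

5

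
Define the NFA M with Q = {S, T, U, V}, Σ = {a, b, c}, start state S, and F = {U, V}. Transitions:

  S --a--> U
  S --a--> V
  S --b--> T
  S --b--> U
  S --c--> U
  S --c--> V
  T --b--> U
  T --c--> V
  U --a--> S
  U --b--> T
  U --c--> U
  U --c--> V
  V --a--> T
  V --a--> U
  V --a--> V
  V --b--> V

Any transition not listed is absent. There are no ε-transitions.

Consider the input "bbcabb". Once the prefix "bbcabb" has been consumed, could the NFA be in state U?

Start in {S}.
Read 'b': {S} → {T, U}.
Read 'b': {T, U} → {T, U}.
Read 'c': {T, U} → {U, V}.
Read 'a': {U, V} → {S, T, U, V}.
Read 'b': {S, T, U, V} → {T, U, V}.
Read 'b': {T, U, V} → {T, U, V}.
State U is in {T, U, V}.

Yes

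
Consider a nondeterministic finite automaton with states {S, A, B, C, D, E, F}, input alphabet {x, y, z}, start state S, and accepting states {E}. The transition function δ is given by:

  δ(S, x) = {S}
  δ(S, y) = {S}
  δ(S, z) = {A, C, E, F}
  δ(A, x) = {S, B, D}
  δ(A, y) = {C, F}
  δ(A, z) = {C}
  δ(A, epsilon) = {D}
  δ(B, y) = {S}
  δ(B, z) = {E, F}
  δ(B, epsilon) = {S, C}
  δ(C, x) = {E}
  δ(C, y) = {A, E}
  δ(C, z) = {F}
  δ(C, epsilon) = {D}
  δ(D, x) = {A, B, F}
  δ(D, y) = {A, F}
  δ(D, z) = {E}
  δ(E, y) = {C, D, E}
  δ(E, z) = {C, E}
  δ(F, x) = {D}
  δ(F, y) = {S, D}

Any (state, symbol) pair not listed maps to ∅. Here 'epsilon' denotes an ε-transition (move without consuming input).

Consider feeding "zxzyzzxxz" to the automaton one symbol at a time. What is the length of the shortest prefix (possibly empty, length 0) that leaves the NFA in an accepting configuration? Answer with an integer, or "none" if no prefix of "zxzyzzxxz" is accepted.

Start in {S}.
Read 'z': S→{A, C, E, F}; union {A, C, E, F}; ε-closure = {A, C, D, E, F}.
None of the earlier sets intersect F, but {A, C, D, E, F} does.

1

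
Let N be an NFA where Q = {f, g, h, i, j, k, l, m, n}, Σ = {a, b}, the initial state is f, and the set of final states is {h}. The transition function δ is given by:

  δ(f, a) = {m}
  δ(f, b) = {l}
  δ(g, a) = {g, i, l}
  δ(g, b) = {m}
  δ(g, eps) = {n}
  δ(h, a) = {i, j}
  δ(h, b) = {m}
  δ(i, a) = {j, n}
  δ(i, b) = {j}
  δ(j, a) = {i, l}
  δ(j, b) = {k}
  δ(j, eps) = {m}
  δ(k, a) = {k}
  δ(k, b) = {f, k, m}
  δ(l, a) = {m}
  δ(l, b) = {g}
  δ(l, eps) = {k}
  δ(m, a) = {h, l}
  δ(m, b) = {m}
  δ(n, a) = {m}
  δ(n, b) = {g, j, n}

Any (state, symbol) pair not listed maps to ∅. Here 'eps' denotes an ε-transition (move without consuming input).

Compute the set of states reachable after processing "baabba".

Start in {f}.
Read 'b': {f} → {k, l}.
Read 'a': {k, l} → {k, m}.
Read 'a': {k, m} → {h, k, l}.
Read 'b': {h, k, l} → {f, g, k, m, n}.
Read 'b': {f, g, k, m, n} → {f, g, j, k, l, m, n}.
Read 'a': {f, g, j, k, l, m, n} → {g, h, i, k, l, m, n}.

{g, h, i, k, l, m, n}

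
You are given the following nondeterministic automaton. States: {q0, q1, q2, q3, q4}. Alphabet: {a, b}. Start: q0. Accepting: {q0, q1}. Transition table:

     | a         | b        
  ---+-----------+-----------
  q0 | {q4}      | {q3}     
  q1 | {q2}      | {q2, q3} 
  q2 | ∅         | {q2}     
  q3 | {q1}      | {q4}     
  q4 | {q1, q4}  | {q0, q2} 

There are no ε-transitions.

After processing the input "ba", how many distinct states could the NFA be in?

Start in {q0}.
Read 'b': {q0} → {q3}.
Read 'a': {q3} → {q1}.
That set has 1 state.

1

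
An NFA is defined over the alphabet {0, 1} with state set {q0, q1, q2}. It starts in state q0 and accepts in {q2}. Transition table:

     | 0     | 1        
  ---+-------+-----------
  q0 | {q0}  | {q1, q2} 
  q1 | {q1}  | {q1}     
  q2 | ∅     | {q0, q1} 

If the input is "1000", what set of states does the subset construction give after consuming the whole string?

{q1}

Start in {q0}.
Read '1': q0→{q1, q2}; now {q1, q2}.
Read '0': q1→{q1}, q2→∅; now {q1}.
Read '0': q1→{q1}; now {q1}.
Read '0': q1→{q1}; now {q1}.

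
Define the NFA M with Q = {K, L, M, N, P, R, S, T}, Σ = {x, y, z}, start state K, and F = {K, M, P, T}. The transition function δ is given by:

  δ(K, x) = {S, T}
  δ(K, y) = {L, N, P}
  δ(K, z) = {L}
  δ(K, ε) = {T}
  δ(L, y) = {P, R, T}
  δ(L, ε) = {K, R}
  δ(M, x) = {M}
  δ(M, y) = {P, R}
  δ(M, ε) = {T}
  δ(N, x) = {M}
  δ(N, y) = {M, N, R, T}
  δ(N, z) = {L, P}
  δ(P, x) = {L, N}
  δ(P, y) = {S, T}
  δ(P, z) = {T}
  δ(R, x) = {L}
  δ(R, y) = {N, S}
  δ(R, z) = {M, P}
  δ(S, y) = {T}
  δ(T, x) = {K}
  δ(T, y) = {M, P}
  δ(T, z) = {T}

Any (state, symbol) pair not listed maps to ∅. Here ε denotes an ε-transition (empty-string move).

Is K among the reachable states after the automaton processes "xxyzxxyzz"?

Yes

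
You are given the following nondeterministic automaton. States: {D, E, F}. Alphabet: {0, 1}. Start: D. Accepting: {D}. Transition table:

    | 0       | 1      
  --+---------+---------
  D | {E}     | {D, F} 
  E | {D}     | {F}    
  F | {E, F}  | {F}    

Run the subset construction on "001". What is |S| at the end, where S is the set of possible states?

2

Start in {D}.
Read '0': D→{E}; now {E}.
Read '0': E→{D}; now {D}.
Read '1': D→{D, F}; now {D, F}.
That set has 2 states.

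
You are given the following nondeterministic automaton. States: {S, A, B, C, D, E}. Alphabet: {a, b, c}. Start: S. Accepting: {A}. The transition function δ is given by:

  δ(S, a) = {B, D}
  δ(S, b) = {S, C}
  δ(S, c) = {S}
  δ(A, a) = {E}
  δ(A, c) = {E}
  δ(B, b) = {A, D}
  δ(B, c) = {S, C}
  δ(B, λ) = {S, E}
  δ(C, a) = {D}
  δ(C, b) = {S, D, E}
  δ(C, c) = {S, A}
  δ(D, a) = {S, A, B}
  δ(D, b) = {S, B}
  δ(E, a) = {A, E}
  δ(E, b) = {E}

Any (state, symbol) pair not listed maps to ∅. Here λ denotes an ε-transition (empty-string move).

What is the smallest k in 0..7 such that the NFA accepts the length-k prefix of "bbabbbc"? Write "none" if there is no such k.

Start in {S}.
Read 'b': S→{S, C}; now {S, C}.
Read 'b': S→{S, C}, C→{S, D, E}; now {S, C, D, E}.
Read 'a': S→{B, D}, C→{D}, D→{S, A, B}, E→{A, E}; now {S, A, B, D, E}.
None of the earlier sets intersect F, but {S, A, B, D, E} does.

3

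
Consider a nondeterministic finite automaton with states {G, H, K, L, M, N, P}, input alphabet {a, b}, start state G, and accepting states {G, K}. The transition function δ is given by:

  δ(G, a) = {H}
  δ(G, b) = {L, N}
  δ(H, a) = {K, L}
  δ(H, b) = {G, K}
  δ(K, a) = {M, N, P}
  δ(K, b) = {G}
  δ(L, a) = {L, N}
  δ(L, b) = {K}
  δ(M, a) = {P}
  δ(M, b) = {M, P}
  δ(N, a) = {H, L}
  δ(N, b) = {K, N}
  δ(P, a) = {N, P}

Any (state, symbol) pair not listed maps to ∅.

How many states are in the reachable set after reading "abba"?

Start in {G}.
Read 'a': G→{H}; now {H}.
Read 'b': H→{G, K}; now {G, K}.
Read 'b': G→{L, N}, K→{G}; now {G, L, N}.
Read 'a': G→{H}, L→{L, N}, N→{H, L}; now {H, L, N}.
That set has 3 states.

3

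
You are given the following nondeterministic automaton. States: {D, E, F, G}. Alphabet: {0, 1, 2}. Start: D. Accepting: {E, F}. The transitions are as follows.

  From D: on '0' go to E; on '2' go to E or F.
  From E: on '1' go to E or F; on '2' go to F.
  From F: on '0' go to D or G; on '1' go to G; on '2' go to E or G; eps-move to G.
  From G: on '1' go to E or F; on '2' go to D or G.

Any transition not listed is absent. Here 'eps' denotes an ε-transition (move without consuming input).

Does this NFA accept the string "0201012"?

Start in {D}.
Read '0': D→{E}; now {E}.
Read '2': E→{F}; union {F}; ε-closure = {F, G}.
Read '0': F→{D, G}, G→∅; now {D, G}.
Read '1': D→∅, G→{E, F}; union {E, F}; ε-closure = {E, F, G}.
Read '0': E→∅, F→{D, G}, G→∅; now {D, G}.
Read '1': D→∅, G→{E, F}; union {E, F}; ε-closure = {E, F, G}.
Read '2': E→{F}, F→{E, G}, G→{D, G}; now {D, E, F, G}.
The final set {D, E, F, G} contains the accepting states E, F.

Yes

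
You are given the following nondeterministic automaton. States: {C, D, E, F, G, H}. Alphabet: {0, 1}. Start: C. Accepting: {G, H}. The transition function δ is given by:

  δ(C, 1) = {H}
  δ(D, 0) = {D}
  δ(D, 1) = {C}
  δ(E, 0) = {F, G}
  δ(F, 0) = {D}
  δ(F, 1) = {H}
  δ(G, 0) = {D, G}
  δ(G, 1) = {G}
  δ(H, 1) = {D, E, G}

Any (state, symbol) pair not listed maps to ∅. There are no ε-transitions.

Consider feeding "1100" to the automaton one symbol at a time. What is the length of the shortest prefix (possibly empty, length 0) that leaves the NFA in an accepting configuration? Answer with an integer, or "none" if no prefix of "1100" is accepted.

Start in {C}.
Read '1': C→{H}; now {H}.
None of the earlier sets intersect F, but {H} does.

1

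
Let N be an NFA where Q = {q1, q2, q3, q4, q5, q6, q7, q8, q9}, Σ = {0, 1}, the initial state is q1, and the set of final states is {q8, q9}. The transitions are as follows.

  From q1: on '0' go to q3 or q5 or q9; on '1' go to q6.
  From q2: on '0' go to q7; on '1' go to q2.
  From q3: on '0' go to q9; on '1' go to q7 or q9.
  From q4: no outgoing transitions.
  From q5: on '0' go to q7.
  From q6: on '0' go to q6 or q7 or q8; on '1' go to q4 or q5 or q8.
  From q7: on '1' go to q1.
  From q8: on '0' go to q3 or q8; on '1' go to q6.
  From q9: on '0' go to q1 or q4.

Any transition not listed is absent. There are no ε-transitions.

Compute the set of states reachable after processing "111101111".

Start in {q1}.
Read '1': {q1} → {q6}.
Read '1': {q6} → {q4, q5, q8}.
Read '1': {q4, q5, q8} → {q6}.
Read '1': {q6} → {q4, q5, q8}.
Read '0': {q4, q5, q8} → {q3, q7, q8}.
Read '1': {q3, q7, q8} → {q1, q6, q7, q9}.
Read '1': {q1, q6, q7, q9} → {q1, q4, q5, q6, q8}.
Read '1': {q1, q4, q5, q6, q8} → {q4, q5, q6, q8}.
Read '1': {q4, q5, q6, q8} → {q4, q5, q6, q8}.

{q4, q5, q6, q8}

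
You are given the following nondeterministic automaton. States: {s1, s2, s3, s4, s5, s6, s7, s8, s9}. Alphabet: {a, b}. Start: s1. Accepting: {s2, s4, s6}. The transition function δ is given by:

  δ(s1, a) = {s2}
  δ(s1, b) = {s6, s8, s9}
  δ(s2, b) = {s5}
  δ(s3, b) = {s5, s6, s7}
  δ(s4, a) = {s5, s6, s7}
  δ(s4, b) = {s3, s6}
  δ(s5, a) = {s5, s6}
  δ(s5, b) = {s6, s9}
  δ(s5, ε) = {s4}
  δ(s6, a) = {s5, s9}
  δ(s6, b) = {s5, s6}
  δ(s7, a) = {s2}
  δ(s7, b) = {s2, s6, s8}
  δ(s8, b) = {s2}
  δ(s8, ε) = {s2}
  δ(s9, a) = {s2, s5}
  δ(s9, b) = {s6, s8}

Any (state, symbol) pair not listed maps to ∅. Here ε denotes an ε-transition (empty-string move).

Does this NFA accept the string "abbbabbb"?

Start in {s1}.
Read 'a': s1→{s2}; now {s2}.
Read 'b': s2→{s5}; union {s5}; ε-closure = {s4, s5}.
Read 'b': s4→{s3, s6}, s5→{s6, s9}; now {s3, s6, s9}.
Read 'b': s3→{s5, s6, s7}, s6→{s5, s6}, s9→{s6, s8}; union {s5, s6, s7, s8}; ε-closure = {s2, s4, s5, s6, s7, s8}.
Read 'a': s2→∅, s4→{s5, s6, s7}, s5→{s5, s6}, s6→{s5, s9}, s7→{s2}, s8→∅; union {s2, s5, s6, s7, s9}; ε-closure = {s2, s4, s5, s6, s7, s9}.
Read 'b': s2→{s5}, s4→{s3, s6}, s5→{s6, s9}, s6→{s5, s6}, s7→{s2, s6, s8}, s9→{s6, s8}; union {s2, s3, s5, s6, s8, s9}; ε-closure = {s2, s3, s4, s5, s6, s8, s9}.
Read 'b': s2→{s5}, s3→{s5, s6, s7}, s4→{s3, s6}, s5→{s6, s9}, s6→{s5, s6}, s8→{s2}, s9→{s6, s8}; union {s2, s3, s5, s6, s7, s8, s9}; ε-closure = {s2, s3, s4, s5, s6, s7, s8, s9}.
Read 'b': s2→{s5}, s3→{s5, s6, s7}, s4→{s3, s6}, s5→{s6, s9}, s6→{s5, s6}, s7→{s2, s6, s8}, s8→{s2}, s9→{s6, s8}; union {s2, s3, s5, s6, s7, s8, s9}; ε-closure = {s2, s3, s4, s5, s6, s7, s8, s9}.
The final set {s2, s3, s4, s5, s6, s7, s8, s9} contains the accepting states s2, s4, s6.

Yes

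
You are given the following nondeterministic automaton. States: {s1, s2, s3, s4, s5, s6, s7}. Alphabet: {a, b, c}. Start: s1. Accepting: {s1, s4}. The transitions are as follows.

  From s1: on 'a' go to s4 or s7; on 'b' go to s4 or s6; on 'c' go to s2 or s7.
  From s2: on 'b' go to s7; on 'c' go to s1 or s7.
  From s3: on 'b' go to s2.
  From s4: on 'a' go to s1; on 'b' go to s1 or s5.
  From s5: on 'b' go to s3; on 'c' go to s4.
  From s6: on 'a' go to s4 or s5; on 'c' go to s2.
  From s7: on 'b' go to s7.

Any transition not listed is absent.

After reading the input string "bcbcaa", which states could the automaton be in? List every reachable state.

Start in {s1}.
Read 'b': s1→{s4, s6}; now {s4, s6}.
Read 'c': s4→∅, s6→{s2}; now {s2}.
Read 'b': s2→{s7}; now {s7}.
Read 'c': s7→∅; now ∅.
The set is empty and remains empty for the remaining 2 symbols.

∅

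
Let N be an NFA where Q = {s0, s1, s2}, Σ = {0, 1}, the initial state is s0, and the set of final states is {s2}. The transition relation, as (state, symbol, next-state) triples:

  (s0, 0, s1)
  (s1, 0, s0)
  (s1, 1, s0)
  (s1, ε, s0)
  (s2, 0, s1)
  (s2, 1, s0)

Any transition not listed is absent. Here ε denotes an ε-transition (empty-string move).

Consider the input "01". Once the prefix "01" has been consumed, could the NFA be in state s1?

No

Start in {s0}.
Read '0': s0→{s1}; union {s1}; ε-closure = {s0, s1}.
Read '1': s0→∅, s1→{s0}; now {s0}.
State s1 is not in {s0}.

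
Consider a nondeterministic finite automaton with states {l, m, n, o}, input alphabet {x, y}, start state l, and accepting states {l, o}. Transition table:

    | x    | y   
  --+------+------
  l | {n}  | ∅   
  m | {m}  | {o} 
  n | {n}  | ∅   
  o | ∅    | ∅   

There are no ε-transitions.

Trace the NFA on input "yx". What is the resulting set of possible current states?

Start in {l}.
Read 'y': l→∅; now ∅.
The set is empty and remains empty for the remaining 1 symbol.

∅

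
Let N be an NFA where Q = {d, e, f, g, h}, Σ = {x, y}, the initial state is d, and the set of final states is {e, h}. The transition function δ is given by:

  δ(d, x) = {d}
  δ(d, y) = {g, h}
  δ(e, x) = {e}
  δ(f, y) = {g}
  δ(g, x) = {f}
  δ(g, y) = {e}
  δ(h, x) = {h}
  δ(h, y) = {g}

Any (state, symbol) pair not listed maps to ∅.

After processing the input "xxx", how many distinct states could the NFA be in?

1

Start in {d}.
Read 'x': {d} → {d}.
Read 'x': {d} → {d}.
Read 'x': {d} → {d}.
That set has 1 state.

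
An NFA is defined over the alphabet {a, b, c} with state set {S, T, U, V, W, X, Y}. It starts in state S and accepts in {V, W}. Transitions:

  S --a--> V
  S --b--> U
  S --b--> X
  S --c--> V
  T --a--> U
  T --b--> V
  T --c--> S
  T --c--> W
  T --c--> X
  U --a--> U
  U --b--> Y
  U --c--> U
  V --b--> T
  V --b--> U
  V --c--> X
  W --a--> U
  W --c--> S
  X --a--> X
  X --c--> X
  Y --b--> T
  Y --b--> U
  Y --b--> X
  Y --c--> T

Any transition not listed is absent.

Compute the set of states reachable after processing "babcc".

Start in {S}.
Read 'b': S→{U, X}; now {U, X}.
Read 'a': U→{U}, X→{X}; now {U, X}.
Read 'b': U→{Y}, X→∅; now {Y}.
Read 'c': Y→{T}; now {T}.
Read 'c': T→{S, W, X}; now {S, W, X}.

{S, W, X}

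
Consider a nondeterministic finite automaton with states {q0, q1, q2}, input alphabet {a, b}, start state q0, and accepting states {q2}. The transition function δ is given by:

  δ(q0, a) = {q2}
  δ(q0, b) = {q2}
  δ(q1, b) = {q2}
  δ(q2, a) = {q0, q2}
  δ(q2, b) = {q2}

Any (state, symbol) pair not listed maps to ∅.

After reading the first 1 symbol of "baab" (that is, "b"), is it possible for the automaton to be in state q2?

Yes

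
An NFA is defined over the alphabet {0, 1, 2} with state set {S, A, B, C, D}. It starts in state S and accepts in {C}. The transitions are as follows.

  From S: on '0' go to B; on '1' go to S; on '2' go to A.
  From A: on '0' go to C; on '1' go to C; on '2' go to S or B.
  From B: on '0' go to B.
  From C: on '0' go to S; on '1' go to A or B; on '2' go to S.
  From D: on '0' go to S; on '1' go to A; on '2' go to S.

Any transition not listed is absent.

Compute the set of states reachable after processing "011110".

∅

Start in {S}.
Read '0': {S} → {B}.
Read '1': {B} → ∅.
The set is empty and remains empty for the remaining 4 symbols.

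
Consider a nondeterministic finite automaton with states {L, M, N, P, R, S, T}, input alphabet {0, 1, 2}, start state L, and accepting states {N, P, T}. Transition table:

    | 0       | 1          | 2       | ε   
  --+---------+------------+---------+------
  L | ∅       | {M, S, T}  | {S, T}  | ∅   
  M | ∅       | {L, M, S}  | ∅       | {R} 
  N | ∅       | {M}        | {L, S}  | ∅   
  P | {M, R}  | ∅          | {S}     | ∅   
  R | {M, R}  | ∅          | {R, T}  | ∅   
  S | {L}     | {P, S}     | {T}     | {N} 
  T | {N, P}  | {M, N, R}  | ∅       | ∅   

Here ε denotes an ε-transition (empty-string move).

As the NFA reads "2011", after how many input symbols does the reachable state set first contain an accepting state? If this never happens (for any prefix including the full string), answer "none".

1

Start in {L}.
Read '2': L→{S, T}; union {S, T}; ε-closure = {N, S, T}.
None of the earlier sets intersect F, but {N, S, T} does.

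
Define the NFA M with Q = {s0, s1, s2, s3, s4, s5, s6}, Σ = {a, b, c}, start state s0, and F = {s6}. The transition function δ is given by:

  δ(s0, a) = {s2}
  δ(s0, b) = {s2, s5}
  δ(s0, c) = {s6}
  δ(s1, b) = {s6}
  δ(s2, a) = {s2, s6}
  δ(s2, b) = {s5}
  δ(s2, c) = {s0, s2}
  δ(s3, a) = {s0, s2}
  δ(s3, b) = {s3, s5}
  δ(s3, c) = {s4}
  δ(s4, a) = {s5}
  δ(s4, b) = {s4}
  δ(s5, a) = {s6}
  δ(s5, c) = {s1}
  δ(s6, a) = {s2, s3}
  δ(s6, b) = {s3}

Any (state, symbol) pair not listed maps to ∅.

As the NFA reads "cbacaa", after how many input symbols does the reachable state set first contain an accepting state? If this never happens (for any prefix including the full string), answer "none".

1

Start in {s0}.
Read 'c': s0→{s6}; now {s6}.
None of the earlier sets intersect F, but {s6} does.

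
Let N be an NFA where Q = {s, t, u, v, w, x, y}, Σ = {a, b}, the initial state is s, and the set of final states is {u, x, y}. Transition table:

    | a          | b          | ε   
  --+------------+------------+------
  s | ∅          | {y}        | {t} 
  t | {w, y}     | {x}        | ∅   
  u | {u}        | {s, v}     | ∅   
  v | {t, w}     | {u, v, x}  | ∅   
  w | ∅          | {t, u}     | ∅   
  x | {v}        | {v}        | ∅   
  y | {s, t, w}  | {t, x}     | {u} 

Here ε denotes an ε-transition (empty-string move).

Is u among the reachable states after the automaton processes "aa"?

Start: ε-closure({s}) = {s, t}.
Read 'a': {s, t} → {u, w, y}.
Read 'a': {u, w, y} → {s, t, u, w}.
State u is in {s, t, u, w}.

Yes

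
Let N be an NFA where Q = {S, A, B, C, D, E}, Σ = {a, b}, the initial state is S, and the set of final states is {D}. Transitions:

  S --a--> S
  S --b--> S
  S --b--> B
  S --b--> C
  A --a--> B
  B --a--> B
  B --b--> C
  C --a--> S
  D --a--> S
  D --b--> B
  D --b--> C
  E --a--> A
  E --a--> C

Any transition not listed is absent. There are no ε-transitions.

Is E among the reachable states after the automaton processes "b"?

No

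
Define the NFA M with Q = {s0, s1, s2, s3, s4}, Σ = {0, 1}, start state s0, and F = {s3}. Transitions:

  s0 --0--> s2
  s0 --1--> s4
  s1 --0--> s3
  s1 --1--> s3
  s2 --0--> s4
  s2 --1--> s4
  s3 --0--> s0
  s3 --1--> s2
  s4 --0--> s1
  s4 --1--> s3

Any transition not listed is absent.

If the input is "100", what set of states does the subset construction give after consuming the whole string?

Start in {s0}.
Read '1': {s0} → {s4}.
Read '0': {s4} → {s1}.
Read '0': {s1} → {s3}.

{s3}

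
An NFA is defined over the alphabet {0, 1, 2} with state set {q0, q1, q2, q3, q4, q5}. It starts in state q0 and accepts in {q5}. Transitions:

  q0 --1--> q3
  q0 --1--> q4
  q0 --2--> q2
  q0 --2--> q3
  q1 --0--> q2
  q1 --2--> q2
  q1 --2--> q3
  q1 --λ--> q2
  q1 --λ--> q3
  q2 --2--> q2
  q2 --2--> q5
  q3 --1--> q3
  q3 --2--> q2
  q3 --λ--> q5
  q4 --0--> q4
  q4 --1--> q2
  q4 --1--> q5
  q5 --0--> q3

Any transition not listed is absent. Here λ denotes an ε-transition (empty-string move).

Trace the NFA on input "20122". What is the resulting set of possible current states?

{q2, q5}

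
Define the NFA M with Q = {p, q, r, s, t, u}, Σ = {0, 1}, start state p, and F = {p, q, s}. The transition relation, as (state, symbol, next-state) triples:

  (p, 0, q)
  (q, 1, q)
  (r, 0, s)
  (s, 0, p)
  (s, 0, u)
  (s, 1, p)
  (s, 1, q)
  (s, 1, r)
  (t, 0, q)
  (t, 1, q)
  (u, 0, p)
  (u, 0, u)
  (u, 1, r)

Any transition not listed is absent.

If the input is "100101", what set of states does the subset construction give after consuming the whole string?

∅

Start in {p}.
Read '1': {p} → ∅.
The set is empty and remains empty for the remaining 5 symbols.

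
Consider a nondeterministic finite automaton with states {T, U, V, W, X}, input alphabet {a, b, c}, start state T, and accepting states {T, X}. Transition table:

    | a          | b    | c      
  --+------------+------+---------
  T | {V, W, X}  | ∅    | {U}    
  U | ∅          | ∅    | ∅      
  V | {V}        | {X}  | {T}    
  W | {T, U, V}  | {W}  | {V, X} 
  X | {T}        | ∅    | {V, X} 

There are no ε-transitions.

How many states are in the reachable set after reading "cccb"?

0

Start in {T}.
Read 'c': {T} → {U}.
Read 'c': {U} → ∅.
The set is empty and remains empty for the remaining 2 symbols.
That set has 0 states.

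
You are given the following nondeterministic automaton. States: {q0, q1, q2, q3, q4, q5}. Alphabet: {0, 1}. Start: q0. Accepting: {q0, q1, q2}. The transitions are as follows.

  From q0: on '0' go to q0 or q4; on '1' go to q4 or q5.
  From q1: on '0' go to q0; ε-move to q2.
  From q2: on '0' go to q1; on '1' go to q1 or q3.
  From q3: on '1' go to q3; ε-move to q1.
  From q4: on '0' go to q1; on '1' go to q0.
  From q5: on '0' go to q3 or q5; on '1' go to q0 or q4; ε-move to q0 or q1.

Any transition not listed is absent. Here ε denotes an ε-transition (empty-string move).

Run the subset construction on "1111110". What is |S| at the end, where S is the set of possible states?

Start in {q0}.
Read '1': q0→{q4, q5}; union {q4, q5}; ε-closure = {q0, q1, q2, q4, q5}.
Read '1': q0→{q4, q5}, q1→∅, q2→{q1, q3}, q4→{q0}, q5→{q0, q4}; union {q0, q1, q3, q4, q5}; ε-closure = {q0, q1, q2, q3, q4, q5}.
Read '1': q0→{q4, q5}, q1→∅, q2→{q1, q3}, q3→{q3}, q4→{q0}, q5→{q0, q4}; union {q0, q1, q3, q4, q5}; ε-closure = {q0, q1, q2, q3, q4, q5}.
Read '1': q0→{q4, q5}, q1→∅, q2→{q1, q3}, q3→{q3}, q4→{q0}, q5→{q0, q4}; union {q0, q1, q3, q4, q5}; ε-closure = {q0, q1, q2, q3, q4, q5}.
Read '1': q0→{q4, q5}, q1→∅, q2→{q1, q3}, q3→{q3}, q4→{q0}, q5→{q0, q4}; union {q0, q1, q3, q4, q5}; ε-closure = {q0, q1, q2, q3, q4, q5}.
Read '1': q0→{q4, q5}, q1→∅, q2→{q1, q3}, q3→{q3}, q4→{q0}, q5→{q0, q4}; union {q0, q1, q3, q4, q5}; ε-closure = {q0, q1, q2, q3, q4, q5}.
Read '0': q0→{q0, q4}, q1→{q0}, q2→{q1}, q3→∅, q4→{q1}, q5→{q3, q5}; union {q0, q1, q3, q4, q5}; ε-closure = {q0, q1, q2, q3, q4, q5}.
That set has 6 states.

6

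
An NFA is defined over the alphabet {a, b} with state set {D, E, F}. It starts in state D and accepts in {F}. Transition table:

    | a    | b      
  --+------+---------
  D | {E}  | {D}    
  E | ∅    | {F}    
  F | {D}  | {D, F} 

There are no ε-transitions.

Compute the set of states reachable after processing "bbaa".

∅

Start in {D}.
Read 'b': D→{D}; now {D}.
Read 'b': D→{D}; now {D}.
Read 'a': D→{E}; now {E}.
Read 'a': E→∅; now ∅.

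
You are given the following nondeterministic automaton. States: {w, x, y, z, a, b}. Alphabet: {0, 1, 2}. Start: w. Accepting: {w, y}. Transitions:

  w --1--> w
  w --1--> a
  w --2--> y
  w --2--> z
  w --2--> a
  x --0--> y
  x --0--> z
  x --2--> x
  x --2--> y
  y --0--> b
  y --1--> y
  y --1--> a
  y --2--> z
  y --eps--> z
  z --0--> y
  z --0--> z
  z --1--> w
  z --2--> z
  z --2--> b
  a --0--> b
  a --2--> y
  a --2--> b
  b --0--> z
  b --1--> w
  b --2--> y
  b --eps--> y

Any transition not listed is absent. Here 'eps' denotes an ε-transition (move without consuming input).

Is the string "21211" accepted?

Yes

Start in {w}.
Read '2': {w} → {y, z, a}.
Read '1': {y, z, a} → {w, y, z, a}.
Read '2': {w, y, z, a} → {y, z, a, b}.
Read '1': {y, z, a, b} → {w, y, z, a}.
Read '1': {w, y, z, a} → {w, y, z, a}.
The final set {w, y, z, a} contains the accepting states w, y.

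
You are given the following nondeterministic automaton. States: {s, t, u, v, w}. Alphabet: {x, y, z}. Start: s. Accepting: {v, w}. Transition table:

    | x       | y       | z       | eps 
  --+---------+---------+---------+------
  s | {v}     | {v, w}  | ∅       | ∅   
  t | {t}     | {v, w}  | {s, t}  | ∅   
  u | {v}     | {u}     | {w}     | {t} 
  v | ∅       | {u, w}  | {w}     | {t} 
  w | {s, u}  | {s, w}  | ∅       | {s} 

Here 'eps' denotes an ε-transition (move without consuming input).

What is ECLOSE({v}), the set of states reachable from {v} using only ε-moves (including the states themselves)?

{t, v}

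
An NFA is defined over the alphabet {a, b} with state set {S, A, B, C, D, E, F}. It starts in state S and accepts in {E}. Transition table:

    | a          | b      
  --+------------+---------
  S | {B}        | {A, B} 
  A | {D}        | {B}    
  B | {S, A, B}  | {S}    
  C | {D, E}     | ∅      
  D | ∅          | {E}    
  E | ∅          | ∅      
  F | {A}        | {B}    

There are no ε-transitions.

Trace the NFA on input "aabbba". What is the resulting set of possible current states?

Start in {S}.
Read 'a': {S} → {B}.
Read 'a': {B} → {S, A, B}.
Read 'b': {S, A, B} → {S, A, B}.
Read 'b': {S, A, B} → {S, A, B}.
Read 'b': {S, A, B} → {S, A, B}.
Read 'a': {S, A, B} → {S, A, B, D}.

{S, A, B, D}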